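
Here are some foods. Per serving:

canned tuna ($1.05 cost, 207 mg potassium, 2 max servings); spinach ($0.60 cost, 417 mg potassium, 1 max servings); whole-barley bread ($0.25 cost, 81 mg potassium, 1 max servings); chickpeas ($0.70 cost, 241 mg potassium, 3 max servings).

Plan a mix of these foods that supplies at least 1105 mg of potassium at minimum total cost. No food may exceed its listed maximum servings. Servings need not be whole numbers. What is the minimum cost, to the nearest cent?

$2.60

Cost per mg of potassium: spinach $0.0014, chickpeas $0.0029, whole-barley bread $0.0031, canned tuna $0.0051.
Take 1 serving of spinach: +417.0 mg potassium for $0.60 (total $0.60, still need 688.0 mg).
Take 2.855 servings of chickpeas: +688.0 mg potassium for $2.00 (total $2.60, still need 0.0 mg).
Greedy by cheapest-per-mg is optimal for a single linear constraint, so the minimum cost is $2.60.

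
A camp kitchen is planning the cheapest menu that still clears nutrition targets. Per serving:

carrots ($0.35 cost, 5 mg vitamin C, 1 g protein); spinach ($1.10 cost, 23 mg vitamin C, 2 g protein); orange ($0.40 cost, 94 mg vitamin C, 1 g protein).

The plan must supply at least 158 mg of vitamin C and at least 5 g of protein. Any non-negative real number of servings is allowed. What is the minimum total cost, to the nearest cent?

At the optimum either one food covers both requirements or two foods hit both targets exactly; no other combination can be cheaper.
carrots only: max(158/5, 5/1) = 31.6 servings → $11.06.
spinach only: max(158/23, 5/2) = 6.87 servings → $7.56.
orange only: max(158/94, 5/1) = 5 servings → $2.00.
carrots + spinach with both targets exact would need a negative amount; discard.
carrots + orange with both tight: 3.506 servings and 1.494 servings → $1.82.
spinach + orange with both tight: 1.891 servings and 1.218 servings → $2.57.
The minimum over all feasible corners is $1.82.

$1.82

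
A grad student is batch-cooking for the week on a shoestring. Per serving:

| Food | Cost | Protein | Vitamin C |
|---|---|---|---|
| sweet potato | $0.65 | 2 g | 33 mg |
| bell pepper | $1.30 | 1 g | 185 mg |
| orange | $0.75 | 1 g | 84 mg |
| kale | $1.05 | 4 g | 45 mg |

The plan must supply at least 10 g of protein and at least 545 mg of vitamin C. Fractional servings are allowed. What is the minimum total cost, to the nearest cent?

$5.21

Check every corner: each single food scaled to meet both minima, and each pair solved so both constraints bind.
sweet potato only: max(10/2, 545/33) = 16.52 servings → $10.73.
bell pepper only: max(10/1, 545/185) = 10 servings → $13.00.
orange only: max(10/1, 545/84) = 10 servings → $7.50.
kale only: max(10/4, 545/45) = 12.11 servings → $12.72.
sweet potato + bell pepper with both tight: 3.872 servings and 2.255 servings → $5.45.
sweet potato + orange with both tight: 2.185 servings and 5.63 servings → $5.64.
sweet potato + kale with both targets exact would need a negative amount; discard.
bell pepper + orange: the both-tight solution has a negative serving — not a feasible corner.
bell pepper + kale with both tight: 2.489 servings and 1.878 servings → $5.21.
orange + kale with both tight: 5.945 servings and 1.014 servings → $5.52.
The minimum over all feasible corners is $5.21.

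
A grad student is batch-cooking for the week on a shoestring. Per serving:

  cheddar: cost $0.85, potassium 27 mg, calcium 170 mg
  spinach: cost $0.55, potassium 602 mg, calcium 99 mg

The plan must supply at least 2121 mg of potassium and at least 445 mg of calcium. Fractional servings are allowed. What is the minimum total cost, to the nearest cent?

$2.42

Check every corner: each single food scaled to meet both minima, and each pair solved so both constraints bind.
cheddar only: max(2121/27, 445/170) = 78.56 servings → $66.77.
spinach only: max(2121/602, 445/99) = 4.495 servings → $2.47.
cheddar + spinach with both tight: 0.581 servings and 3.497 servings → $2.42.
Cheapest feasible corner: $2.42.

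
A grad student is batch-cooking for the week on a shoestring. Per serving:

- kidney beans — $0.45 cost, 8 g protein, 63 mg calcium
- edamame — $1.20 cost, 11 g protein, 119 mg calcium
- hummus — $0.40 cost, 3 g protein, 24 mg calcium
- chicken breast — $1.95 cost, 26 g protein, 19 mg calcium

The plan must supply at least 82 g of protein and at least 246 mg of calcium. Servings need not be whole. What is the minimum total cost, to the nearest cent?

$4.61

At the optimum either one food covers both requirements or two foods hit both targets exactly; no other combination can be cheaper.
kidney beans only: max(82/8, 246/63) = 10.25 servings → $4.61.
edamame only: max(82/11, 246/119) = 7.455 servings → $8.95.
hummus only: max(82/3, 246/24) = 27.33 servings → $10.93.
chicken breast only: max(82/26, 246/19) = 12.95 servings → $25.25.
kidney beans + edamame with both targets exact would need a negative amount; discard.
kidney beans + hummus with both targets exact would need a negative amount; discard.
kidney beans + chicken breast with both tight: 3.256 servings and 2.152 servings → $5.66.
edamame + hummus: intersection lies outside the first quadrant.
edamame + chicken breast with both tight: 1.677 servings and 2.444 servings → $6.78.
hummus + chicken breast with both tight: 8.533 servings and 2.169 servings → $7.64.
So the least-cost plan costs $4.61.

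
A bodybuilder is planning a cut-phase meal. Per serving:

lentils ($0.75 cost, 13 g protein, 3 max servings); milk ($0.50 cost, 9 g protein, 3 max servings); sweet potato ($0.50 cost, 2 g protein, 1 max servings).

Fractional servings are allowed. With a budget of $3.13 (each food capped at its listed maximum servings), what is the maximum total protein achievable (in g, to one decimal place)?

55.3 g

Protein per dollar: milk 18, lentils 17.33, sweet potato 4.
Take 3 servings of milk: spends $1.50, +27.0 g protein (running total 27.0 g).
Take 2.173 servings of lentils: spends $1.63, +28.3 g protein (running total 55.3 g).
Greedy by best ratio exhausts the cost allowance optimally: 55.3 g.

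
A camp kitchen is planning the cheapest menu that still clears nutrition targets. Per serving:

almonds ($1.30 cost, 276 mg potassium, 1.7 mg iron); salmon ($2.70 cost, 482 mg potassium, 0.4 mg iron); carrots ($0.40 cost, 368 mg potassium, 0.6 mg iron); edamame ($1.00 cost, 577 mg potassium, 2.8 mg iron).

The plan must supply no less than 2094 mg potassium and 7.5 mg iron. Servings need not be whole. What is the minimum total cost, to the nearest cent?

$3.10

With two linear requirements the optimum uses one or two foods; enumerate the corners.
almonds only: max(2094/276, 7.5/1.7) = 7.587 servings → $9.86.
salmon only: max(2094/482, 7.5/0.4) = 18.75 servings → $50.62.
carrots only: max(2094/368, 7.5/0.6) = 12.5 servings → $5.00.
edamame only: max(2094/577, 7.5/2.8) = 3.629 servings → $3.63.
almonds + salmon with both tight: 3.917 servings and 2.101 servings → $10.77.
almonds + carrots with both tight: 3.269 servings and 3.239 servings → $5.54.
almonds + edamame: the both-tight solution has a negative serving — not a feasible corner.
salmon + carrots: the both-tight solution has a negative serving — not a feasible corner.
salmon + edamame with both tight: 1.373 servings and 2.482 servings → $6.19.
carrots + edamame with both tight: 2.245 servings and 2.198 servings → $3.10.
The minimum over all feasible corners is $3.10.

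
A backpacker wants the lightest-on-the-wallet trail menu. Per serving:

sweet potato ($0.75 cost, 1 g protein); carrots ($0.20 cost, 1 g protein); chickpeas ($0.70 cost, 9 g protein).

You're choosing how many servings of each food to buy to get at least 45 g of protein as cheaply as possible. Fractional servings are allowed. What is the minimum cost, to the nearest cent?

Cost per g of protein: chickpeas $0.0778, carrots $0.2000, sweet potato $0.7500.
With no serving limits, use only chickpeas: 45 g / 9 g = 5 servings × $0.70 = $3.50.

$3.50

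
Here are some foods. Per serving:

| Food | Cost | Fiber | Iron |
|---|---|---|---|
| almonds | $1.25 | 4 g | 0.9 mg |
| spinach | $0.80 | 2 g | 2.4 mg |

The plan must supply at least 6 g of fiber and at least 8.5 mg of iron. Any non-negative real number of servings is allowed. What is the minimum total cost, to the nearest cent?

This is a tiny linear program; its minimum lies at a vertex of the feasible set. List the vertices and price them.
almonds only: max(6/4, 8.5/0.9) = 9.444 servings → $11.81.
spinach only: max(6/2, 8.5/2.4) = 3.542 servings → $2.83.
almonds + spinach: the both-tight solution has a negative serving — not a feasible corner.
The minimum over all feasible corners is $2.83.

$2.83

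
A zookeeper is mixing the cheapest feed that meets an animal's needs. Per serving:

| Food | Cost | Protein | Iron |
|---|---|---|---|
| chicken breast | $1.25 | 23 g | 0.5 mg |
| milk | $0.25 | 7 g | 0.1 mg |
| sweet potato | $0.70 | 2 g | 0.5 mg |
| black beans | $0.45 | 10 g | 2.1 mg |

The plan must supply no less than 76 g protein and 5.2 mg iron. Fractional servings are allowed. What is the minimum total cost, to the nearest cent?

$2.91

At the optimum either one food covers both requirements or two foods hit both targets exactly; no other combination can be cheaper.
chicken breast only: max(76/23, 5.2/0.5) = 10.4 servings → $13.00.
milk only: max(76/7, 5.2/0.1) = 52 servings → $13.00.
sweet potato only: max(76/2, 5.2/0.5) = 38 servings → $26.60.
black beans only: max(76/10, 5.2/2.1) = 7.6 servings → $3.42.
chicken breast + milk: intersection lies outside the first quadrant.
chicken breast + sweet potato with both tight: 2.629 servings and 7.771 servings → $8.73.
chicken breast + black beans with both tight: 2.485 servings and 1.885 servings → $3.95.
milk + sweet potato with both tight: 8.364 servings and 8.727 servings → $8.20.
milk + black beans with both tight: 7.854 servings and 2.102 servings → $2.91.
sweet potato + black beans with both targets exact would need a negative amount; discard.
The minimum over all feasible corners is $2.91.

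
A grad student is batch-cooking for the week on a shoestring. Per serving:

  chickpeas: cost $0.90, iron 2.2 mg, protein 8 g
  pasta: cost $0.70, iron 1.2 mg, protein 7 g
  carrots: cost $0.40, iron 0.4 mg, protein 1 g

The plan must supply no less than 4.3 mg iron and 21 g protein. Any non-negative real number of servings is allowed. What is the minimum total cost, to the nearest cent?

With two linear requirements the optimum uses one or two foods; enumerate the corners.
chickpeas only: max(4.3/2.2, 21/8) = 2.625 servings → $2.36.
pasta only: max(4.3/1.2, 21/7) = 3.583 servings → $2.51.
carrots only: max(4.3/0.4, 21/1) = 21 servings → $8.40.
chickpeas + pasta with both tight: 0.8448 servings and 2.034 servings → $2.18.
chickpeas + carrots: the both-tight solution has a negative serving — not a feasible corner.
pasta + carrots with both tight: 2.562 servings and 3.062 servings → $3.02.
So the least-cost plan costs $2.18.

$2.18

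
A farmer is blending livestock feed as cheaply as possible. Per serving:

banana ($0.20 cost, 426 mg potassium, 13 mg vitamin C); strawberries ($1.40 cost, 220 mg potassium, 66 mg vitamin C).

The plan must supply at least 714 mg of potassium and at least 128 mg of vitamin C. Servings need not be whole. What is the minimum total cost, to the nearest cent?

$1.97

For a min-cost LP with two ≥-constraints, a basic feasible solution has at most two positive variables.
banana only: max(714/426, 128/13) = 9.846 servings → $1.97.
strawberries only: max(714/220, 128/66) = 3.245 servings → $4.54.
banana + strawberries with both tight: 0.7509 servings and 1.791 servings → $2.66.
The minimum over all feasible corners is $1.97.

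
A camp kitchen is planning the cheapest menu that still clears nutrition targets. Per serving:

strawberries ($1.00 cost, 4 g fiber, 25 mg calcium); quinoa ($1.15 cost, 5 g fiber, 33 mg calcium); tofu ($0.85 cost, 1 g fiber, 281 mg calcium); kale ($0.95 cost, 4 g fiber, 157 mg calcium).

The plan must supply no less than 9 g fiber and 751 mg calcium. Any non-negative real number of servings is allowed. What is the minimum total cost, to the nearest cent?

$3.15

An LP optimum is at a vertex; with two nutrient constraints at most two foods are used. Check each candidate.
strawberries only: max(9/4, 751/25) = 30.04 servings → $30.04.
quinoa only: max(9/5, 751/33) = 22.76 servings → $26.17.
tofu only: max(9/1, 751/281) = 9 servings → $7.65.
kale only: max(9/4, 751/157) = 4.783 servings → $4.54.
strawberries + quinoa with both targets exact would need a negative amount; discard.
strawberries + tofu with both tight: 1.618 servings and 2.529 servings → $3.77.
strawberries + kale: intersection lies outside the first quadrant.
quinoa + tofu with both tight: 1.296 servings and 2.52 servings → $3.63.
quinoa + kale with both targets exact would need a negative amount; discard.
tofu + kale with both tight: 1.645 servings and 1.839 servings → $3.15.
So the least-cost plan costs $3.15.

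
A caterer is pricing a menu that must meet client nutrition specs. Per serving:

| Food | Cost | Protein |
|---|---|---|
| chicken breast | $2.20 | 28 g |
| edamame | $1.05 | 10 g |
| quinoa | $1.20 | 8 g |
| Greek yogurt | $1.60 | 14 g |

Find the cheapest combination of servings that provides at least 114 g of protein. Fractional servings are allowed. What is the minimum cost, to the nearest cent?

Cost per g of protein: chicken breast $0.0786, edamame $0.1050, Greek yogurt $0.1143, quinoa $0.1500.
With no serving limits, use only chicken breast: 114 g / 28 g = 4.071 servings × $2.20 = $8.96.

$8.96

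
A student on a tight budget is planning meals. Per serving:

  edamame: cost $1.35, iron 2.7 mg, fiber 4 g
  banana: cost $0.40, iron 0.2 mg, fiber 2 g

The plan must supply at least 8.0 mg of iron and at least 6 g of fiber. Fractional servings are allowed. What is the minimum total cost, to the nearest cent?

The cheapest plan sits at a corner of the feasible region — with two constraints it uses at most two foods.
edamame only: max(8.0/2.7, 6/4) = 2.963 servings → $4.00.
banana only: max(8.0/0.2, 6/2) = 40 servings → $16.00.
edamame + banana: intersection lies outside the first quadrant.
The minimum over all feasible corners is $4.00.

$4.00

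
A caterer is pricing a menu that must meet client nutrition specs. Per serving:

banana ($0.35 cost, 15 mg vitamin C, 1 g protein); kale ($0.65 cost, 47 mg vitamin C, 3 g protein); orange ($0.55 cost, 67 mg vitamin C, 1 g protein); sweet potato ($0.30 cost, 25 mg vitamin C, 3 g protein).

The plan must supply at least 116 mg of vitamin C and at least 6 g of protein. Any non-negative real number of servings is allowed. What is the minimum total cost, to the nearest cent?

With two linear requirements the optimum uses one or two foods; enumerate the corners.
banana only: max(116/15, 6/1) = 7.733 servings → $2.71.
kale only: max(116/47, 6/3) = 2.468 servings → $1.60.
orange only: max(116/67, 6/1) = 6 servings → $3.30.
sweet potato only: max(116/25, 6/3) = 4.64 servings → $1.39.
banana + kale with both targets exact would need a negative amount; discard.
banana + orange with both tight: 5.5 servings and 0.5 servings → $2.20.
banana + sweet potato with both targets exact would need a negative amount; discard.
kale + orange with both tight: 1.857 servings and 0.4286 servings → $1.44.
kale + sweet potato: intersection lies outside the first quadrant.
orange + sweet potato with both tight: 1.125 servings and 1.625 servings → $1.11.
So the least-cost plan costs $1.11.

$1.11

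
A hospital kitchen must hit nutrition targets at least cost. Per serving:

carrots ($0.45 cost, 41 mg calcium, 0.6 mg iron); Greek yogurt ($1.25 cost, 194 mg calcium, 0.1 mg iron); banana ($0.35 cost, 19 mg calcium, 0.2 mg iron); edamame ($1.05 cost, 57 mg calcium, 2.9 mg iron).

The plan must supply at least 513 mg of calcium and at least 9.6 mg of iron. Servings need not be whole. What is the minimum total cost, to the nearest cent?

With two linear requirements the optimum uses one or two foods; enumerate the corners.
carrots only: max(513/41, 9.6/0.6) = 16 servings → $7.20.
Greek yogurt only: max(513/194, 9.6/0.1) = 96 servings → $120.00.
banana only: max(513/19, 9.6/0.2) = 48 servings → $16.80.
edamame only: max(513/57, 9.6/2.9) = 9 servings → $9.45.
carrots + Greek yogurt with both targets exact would need a negative amount; discard.
carrots + banana with both targets exact would need a negative amount; discard.
carrots + edamame with both tight: 11.1 servings and 1.013 servings → $6.06.
Greek yogurt + banana: intersection lies outside the first quadrant.
Greek yogurt + edamame with both tight: 1.689 servings and 3.252 servings → $5.53.
banana + edamame with both tight: 21.52 servings and 1.826 servings → $9.45.
The minimum over all feasible corners is $5.53.

$5.53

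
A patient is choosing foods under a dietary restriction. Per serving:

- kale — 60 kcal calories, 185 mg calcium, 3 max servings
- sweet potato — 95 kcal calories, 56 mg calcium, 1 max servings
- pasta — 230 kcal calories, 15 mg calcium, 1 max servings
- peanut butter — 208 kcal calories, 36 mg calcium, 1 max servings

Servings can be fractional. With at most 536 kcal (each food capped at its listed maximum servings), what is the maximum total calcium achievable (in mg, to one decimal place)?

650.5 mg

Calcium per kcal: kale 3.083, sweet potato 0.5895, peanut butter 0.1731, pasta 0.06522.
Take 3 servings of kale: uses 180 kcal, +555.0 mg calcium (running total 555.0 mg).
Take 1 serving of sweet potato: uses 95 kcal, +56.0 mg calcium (running total 611.0 mg).
Take 1 serving of peanut butter: uses 208 kcal, +36.0 mg calcium (running total 647.0 mg).
Take 0.2304 servings of pasta: uses 53 kcal, +3.5 mg calcium (running total 650.5 mg).
Filling greedily by calcium-per-kcal is optimal for one linear limit, giving 650.5 mg.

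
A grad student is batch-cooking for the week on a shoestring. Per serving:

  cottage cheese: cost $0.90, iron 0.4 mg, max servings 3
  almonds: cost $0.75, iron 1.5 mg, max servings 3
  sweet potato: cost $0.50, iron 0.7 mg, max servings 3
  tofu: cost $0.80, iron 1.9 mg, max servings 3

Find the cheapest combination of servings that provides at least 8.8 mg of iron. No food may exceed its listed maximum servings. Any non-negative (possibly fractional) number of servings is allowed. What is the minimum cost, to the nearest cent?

$3.95

Cost per mg of iron: tofu $0.4211, almonds $0.5000, sweet potato $0.7143, cottage cheese $2.2500.
Take 3 servings of tofu: +5.7 mg iron for $2.40 (total $2.40, still need 3.1 mg).
Take 2.067 servings of almonds: +3.1 mg iron for $1.55 (total $3.95, still need 0.0 mg).
Greedy by cheapest-per-mg is optimal for a single linear constraint, so the minimum cost is $3.95.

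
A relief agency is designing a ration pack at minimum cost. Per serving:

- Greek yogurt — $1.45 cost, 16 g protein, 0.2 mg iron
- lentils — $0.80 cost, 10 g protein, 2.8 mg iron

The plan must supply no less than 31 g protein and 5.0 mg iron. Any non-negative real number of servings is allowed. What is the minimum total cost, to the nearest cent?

Check every corner: each single food scaled to meet both minima, and each pair solved so both constraints bind.
Greek yogurt only: max(31/16, 5.0/0.2) = 25 servings → $36.25.
lentils only: max(31/10, 5.0/2.8) = 3.1 servings → $2.48.
Greek yogurt + lentils with both tight: 0.8598 servings and 1.724 servings → $2.63.
So the least-cost plan costs $2.48.

$2.48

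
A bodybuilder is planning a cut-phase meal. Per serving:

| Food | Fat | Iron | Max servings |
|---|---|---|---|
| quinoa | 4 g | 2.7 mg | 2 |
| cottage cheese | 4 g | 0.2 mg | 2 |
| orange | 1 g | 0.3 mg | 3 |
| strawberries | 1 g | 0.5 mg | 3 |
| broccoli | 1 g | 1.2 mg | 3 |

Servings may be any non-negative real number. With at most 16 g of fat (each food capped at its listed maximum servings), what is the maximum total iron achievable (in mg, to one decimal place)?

11.1 mg

Iron per g fat: broccoli 1.2, quinoa 0.675, strawberries 0.5, orange 0.3, cottage cheese 0.05.
Take 3 servings of broccoli: uses 3 g fat, +3.6 mg iron (running total 3.6 mg).
Take 2 servings of quinoa: uses 8 g fat, +5.4 mg iron (running total 9.0 mg).
Take 3 servings of strawberries: uses 3 g fat, +1.5 mg iron (running total 10.5 mg).
Take 2 servings of orange: uses 2 g fat, +0.6 mg iron (running total 11.1 mg).
Greedy by best ratio exhausts the fat allowance optimally: 11.1 mg.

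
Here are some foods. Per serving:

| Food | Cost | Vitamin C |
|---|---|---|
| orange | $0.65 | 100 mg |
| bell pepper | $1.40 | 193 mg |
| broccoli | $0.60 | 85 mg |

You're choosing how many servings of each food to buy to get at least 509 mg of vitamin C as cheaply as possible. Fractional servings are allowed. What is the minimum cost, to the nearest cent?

Cost per mg of vitamin C: orange $0.0065, broccoli $0.0071, bell pepper $0.0073.
With no serving limits, use only orange: 509 mg / 100 mg = 5.09 servings × $0.65 = $3.31.

$3.31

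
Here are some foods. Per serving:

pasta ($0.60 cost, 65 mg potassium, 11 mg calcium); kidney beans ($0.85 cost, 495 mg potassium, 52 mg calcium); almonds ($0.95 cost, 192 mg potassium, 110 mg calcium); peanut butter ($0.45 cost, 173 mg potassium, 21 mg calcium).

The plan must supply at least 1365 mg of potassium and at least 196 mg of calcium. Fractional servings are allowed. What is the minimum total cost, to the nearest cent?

$2.71

The cheapest plan sits at a corner of the feasible region — with two constraints it uses at most two foods.
pasta only: max(1365/65, 196/11) = 21 servings → $12.60.
kidney beans only: max(1365/495, 196/52) = 3.769 servings → $3.20.
almonds only: max(1365/192, 196/110) = 7.109 servings → $6.75.
peanut butter only: max(1365/173, 196/21) = 9.333 servings → $4.20.
pasta + kidney beans with both tight: 12.61 servings and 1.102 servings → $8.50.
pasta + almonds: the both-tight solution has a negative serving — not a feasible corner.
pasta + peanut butter with both tight: 9.745 servings and 4.229 servings → $7.75.
kidney beans + almonds with both tight: 2.53 servings and 0.5856 servings → $2.71.
kidney beans + peanut butter: the both-tight solution has a negative serving — not a feasible corner.
almonds + peanut butter with both tight: 0.3496 servings and 7.502 servings → $3.71.
So the least-cost plan costs $2.71.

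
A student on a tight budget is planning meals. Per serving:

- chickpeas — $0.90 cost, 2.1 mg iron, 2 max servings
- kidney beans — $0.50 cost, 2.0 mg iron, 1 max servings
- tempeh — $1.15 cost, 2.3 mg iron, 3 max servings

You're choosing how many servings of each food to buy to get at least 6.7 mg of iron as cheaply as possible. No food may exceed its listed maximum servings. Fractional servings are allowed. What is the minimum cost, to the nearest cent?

Cost per mg of iron: kidney beans $0.2500, chickpeas $0.4286, tempeh $0.5000.
Take 1 serving of kidney beans: +2.0 mg iron for $0.50 (total $0.50, still need 4.7 mg).
Take 2 servings of chickpeas: +4.2 mg iron for $1.80 (total $2.30, still need 0.5 mg).
Take 0.2174 servings of tempeh: +0.5 mg iron for $0.25 (total $2.55, still need 0.0 mg).
Filling from the cheapest source first is optimal under one linear minimum: $2.55.

$2.55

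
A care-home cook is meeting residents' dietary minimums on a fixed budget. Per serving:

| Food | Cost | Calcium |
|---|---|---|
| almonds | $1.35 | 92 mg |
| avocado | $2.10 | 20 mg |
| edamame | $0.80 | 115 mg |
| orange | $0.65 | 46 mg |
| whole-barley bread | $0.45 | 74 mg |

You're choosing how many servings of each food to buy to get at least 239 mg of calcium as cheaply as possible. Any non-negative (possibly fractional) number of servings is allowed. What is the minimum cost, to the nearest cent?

Cost per mg of calcium: whole-barley bread $0.0061, edamame $0.0070, orange $0.0141, almonds $0.0147, avocado $0.1050.
With no serving limits, use only whole-barley bread: 239 mg / 74 mg = 3.23 servings × $0.45 = $1.45.

$1.45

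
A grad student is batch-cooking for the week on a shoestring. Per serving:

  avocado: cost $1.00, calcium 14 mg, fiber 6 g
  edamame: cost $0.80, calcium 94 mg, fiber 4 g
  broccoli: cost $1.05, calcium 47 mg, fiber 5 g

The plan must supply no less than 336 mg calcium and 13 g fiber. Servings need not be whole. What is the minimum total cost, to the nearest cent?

$2.86

A basic optimal solution has at most two foods positive. Try each food alone and each pair with both targets met exactly.
avocado only: max(336/14, 13/6) = 24 servings → $24.00.
edamame only: max(336/94, 13/4) = 3.574 servings → $2.86.
broccoli only: max(336/47, 13/5) = 7.149 servings → $7.51.
avocado + edamame: intersection lies outside the first quadrant.
avocado + broccoli: intersection lies outside the first quadrant.
edamame + broccoli: the both-tight solution has a negative serving — not a feasible corner.
The minimum over all feasible corners is $2.86.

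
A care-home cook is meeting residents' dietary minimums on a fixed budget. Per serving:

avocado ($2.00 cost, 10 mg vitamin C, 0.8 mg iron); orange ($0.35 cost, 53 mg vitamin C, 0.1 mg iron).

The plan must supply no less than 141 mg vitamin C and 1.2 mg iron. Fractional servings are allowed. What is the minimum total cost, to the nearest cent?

$3.24

avocado only: max(141/10, 1.2/0.8) = 14.1 servings → $28.20.
orange only: max(141/53, 1.2/0.1) = 12 servings → $4.20.
avocado + orange with both tight: 1.196 servings and 2.435 servings → $3.24.
The minimum over all feasible corners is $3.24.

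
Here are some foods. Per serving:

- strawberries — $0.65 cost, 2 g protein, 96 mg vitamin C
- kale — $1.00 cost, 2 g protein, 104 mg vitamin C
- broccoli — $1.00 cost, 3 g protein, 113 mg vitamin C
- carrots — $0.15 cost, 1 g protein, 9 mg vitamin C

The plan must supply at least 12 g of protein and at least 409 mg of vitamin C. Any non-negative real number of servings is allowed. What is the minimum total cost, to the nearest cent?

A basic optimal solution has at most two foods positive. Try each food alone and each pair with both targets met exactly.
strawberries only: max(12/2, 409/96) = 6 servings → $3.90.
kale only: max(12/2, 409/104) = 6 servings → $6.00.
broccoli only: max(12/3, 409/113) = 4 servings → $4.00.
carrots only: max(12/1, 409/9) = 45.44 servings → $6.82.
strawberries + kale: the both-tight solution has a negative serving — not a feasible corner.
strawberries + broccoli: intersection lies outside the first quadrant.
strawberries + carrots with both tight: 3.859 servings and 4.282 servings → $3.15.
kale + broccoli: intersection lies outside the first quadrant.
kale + carrots with both tight: 3.5 servings and 5 servings → $4.25.
broccoli + carrots with both tight: 3.5 servings and 1.5 servings → $3.73.
So the least-cost plan costs $3.15.

$3.15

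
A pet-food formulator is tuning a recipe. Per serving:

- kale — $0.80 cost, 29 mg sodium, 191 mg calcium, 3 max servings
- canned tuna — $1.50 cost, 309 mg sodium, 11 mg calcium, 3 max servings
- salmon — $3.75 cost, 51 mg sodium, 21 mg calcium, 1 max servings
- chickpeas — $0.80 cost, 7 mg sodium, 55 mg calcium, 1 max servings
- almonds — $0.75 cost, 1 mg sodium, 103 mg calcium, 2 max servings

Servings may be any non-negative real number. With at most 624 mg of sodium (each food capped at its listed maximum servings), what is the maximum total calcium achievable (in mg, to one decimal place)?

Calcium per mg sodium: almonds 103, chickpeas 7.857, kale 6.586, salmon 0.4118, canned tuna 0.0356.
Take 2 servings of almonds: uses 2 mg sodium, +206.0 mg calcium (running total 206.0 mg).
Take 1 serving of chickpeas: uses 7 mg sodium, +55.0 mg calcium (running total 261.0 mg).
Take 3 servings of kale: uses 87 mg sodium, +573.0 mg calcium (running total 834.0 mg).
Take 1 serving of salmon: uses 51 mg sodium, +21.0 mg calcium (running total 855.0 mg).
Take 1.544 servings of canned tuna: uses 477 mg sodium, +17.0 mg calcium (running total 872.0 mg).
Greedy by best ratio exhausts the sodium allowance optimally: 872.0 mg.

872.0 mg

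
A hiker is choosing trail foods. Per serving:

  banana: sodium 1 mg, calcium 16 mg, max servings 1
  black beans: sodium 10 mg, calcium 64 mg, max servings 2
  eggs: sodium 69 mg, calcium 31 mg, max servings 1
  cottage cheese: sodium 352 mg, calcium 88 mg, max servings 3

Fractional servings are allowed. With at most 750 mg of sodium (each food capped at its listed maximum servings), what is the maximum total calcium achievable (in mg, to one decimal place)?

Calcium per mg sodium: banana 16, black beans 6.4, eggs 0.4493, cottage cheese 0.25.
Take 1 serving of banana: uses 1 mg sodium, +16.0 mg calcium (running total 16.0 mg).
Take 2 servings of black beans: uses 20 mg sodium, +128.0 mg calcium (running total 144.0 mg).
Take 1 serving of eggs: uses 69 mg sodium, +31.0 mg calcium (running total 175.0 mg).
Take 1.875 servings of cottage cheese: uses 660 mg sodium, +165.0 mg calcium (running total 340.0 mg).
Greedy by best ratio exhausts the sodium allowance optimally: 340.0 mg.

340.0 mg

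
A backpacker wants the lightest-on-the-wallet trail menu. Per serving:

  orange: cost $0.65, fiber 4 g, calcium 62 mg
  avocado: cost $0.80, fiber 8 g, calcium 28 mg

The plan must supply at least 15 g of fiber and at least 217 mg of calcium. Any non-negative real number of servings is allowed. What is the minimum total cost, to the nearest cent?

$2.36

With two linear requirements the optimum uses one or two foods; enumerate the corners.
orange only: max(15/4, 217/62) = 3.75 servings → $2.44.
avocado only: max(15/8, 217/28) = 7.75 servings → $6.20.
orange + avocado with both tight: 3.427 servings and 0.1615 servings → $2.36.
Cheapest feasible corner: $2.36.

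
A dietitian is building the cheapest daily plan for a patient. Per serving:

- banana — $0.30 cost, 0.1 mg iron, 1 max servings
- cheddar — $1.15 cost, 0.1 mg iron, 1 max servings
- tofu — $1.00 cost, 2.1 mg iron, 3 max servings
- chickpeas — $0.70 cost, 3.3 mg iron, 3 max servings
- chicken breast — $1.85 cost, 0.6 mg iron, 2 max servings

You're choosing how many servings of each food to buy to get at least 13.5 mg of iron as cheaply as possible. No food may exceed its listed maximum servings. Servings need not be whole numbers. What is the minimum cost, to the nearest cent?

Cost per mg of iron: chickpeas $0.2121, tofu $0.4762, banana $3.0000, chicken breast $3.0833, cheddar $11.5000.
Take 3 servings of chickpeas: +9.9 mg iron for $2.10 (total $2.10, still need 3.6 mg).
Take 1.714 servings of tofu: +3.6 mg iron for $1.71 (total $3.81, still need 0.0 mg).
Greedy by cheapest-per-mg is optimal for a single linear constraint, so the minimum cost is $3.81.

$3.81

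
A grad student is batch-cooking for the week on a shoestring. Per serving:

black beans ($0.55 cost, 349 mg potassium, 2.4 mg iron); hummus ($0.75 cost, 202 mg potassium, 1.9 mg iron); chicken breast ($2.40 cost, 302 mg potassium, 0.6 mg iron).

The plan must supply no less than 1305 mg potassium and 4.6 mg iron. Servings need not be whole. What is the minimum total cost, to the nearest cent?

The cheapest plan sits at a corner of the feasible region — with two constraints it uses at most two foods.
black beans only: max(1305/349, 4.6/2.4) = 3.739 servings → $2.06.
hummus only: max(1305/202, 4.6/1.9) = 6.46 servings → $4.85.
chicken breast only: max(1305/302, 4.6/0.6) = 7.667 servings → $18.40.
black beans + hummus: intersection lies outside the first quadrant.
black beans + chicken breast with both tight: 1.176 servings and 2.962 servings → $7.76.
hummus + chicken breast with both tight: 1.339 servings and 3.425 servings → $9.23.
So the least-cost plan costs $2.06.

$2.06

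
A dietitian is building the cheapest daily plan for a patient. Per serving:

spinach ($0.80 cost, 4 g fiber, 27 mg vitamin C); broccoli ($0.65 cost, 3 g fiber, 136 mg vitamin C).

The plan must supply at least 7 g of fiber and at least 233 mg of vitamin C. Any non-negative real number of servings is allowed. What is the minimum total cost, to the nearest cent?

$1.48

Minimising a linear cost over {fiber ≥ 7, vitamin C ≥ 233, servings ≥ 0} — the optimum is at a vertex, using one or two foods.
spinach only: max(7/4, 233/27) = 8.63 servings → $6.90.
broccoli only: max(7/3, 233/136) = 2.333 servings → $1.52.
spinach + broccoli with both tight: 0.5464 servings and 1.605 servings → $1.48.
The minimum over all feasible corners is $1.48.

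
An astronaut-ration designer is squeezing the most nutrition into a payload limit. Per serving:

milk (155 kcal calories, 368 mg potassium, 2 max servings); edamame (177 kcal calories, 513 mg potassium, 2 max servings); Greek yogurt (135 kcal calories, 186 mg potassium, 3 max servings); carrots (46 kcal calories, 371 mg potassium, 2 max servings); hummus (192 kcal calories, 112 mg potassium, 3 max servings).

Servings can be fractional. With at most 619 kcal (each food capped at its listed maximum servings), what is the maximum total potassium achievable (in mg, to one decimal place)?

Potassium per kcal: carrots 8.065, edamame 2.898, milk 2.374, Greek yogurt 1.378, hummus 0.5833.
Take 2 servings of carrots: uses 92 kcal, +742.0 mg potassium (running total 742.0 mg).
Take 2 servings of edamame: uses 354 kcal, +1026.0 mg potassium (running total 1768.0 mg).
Take 1.116 servings of milk: uses 173 kcal, +410.7 mg potassium (running total 2178.7 mg).
Greedy by best ratio exhausts the calories allowance optimally: 2178.7 mg.

2178.7 mg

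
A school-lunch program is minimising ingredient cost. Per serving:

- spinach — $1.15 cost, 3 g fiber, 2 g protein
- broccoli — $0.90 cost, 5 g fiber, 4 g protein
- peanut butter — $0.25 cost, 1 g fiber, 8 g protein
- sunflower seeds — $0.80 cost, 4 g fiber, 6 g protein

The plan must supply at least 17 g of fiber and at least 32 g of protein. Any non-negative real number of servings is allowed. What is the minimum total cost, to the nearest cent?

$3.24

Minimising a linear cost over {fiber ≥ 17, protein ≥ 32, servings ≥ 0} — the optimum is at a vertex, using one or two foods.
spinach only: max(17/3, 32/2) = 16 servings → $18.40.
broccoli only: max(17/5, 32/4) = 8 servings → $7.20.
peanut butter only: max(17/1, 32/8) = 17 servings → $4.25.
sunflower seeds only: max(17/4, 32/6) = 5.333 servings → $4.27.
spinach + broccoli: the both-tight solution has a negative serving — not a feasible corner.
spinach + peanut butter with both tight: 4.727 servings and 2.818 servings → $6.14.
spinach + sunflower seeds: the both-tight solution has a negative serving — not a feasible corner.
broccoli + peanut butter with both tight: 2.889 servings and 2.556 servings → $3.24.
broccoli + sunflower seeds: intersection lies outside the first quadrant.
peanut butter + sunflower seeds with both tight: 1 serving and 4 servings → $3.45.
The minimum over all feasible corners is $3.24.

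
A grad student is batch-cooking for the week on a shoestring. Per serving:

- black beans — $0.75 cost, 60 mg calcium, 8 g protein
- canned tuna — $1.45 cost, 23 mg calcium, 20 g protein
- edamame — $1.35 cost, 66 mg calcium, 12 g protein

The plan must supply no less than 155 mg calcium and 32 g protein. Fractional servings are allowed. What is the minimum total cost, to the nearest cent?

$2.72

The cheapest plan sits at a corner of the feasible region — with two constraints it uses at most two foods.
black beans only: max(155/60, 32/8) = 4 servings → $3.00.
canned tuna only: max(155/23, 32/20) = 6.739 servings → $9.77.
edamame only: max(155/66, 32/12) = 2.667 servings → $3.60.
black beans + canned tuna with both tight: 2.327 servings and 0.6693 servings → $2.72.
black beans + edamame: the both-tight solution has a negative serving — not a feasible corner.
canned tuna + edamame with both tight: 0.2414 servings and 2.264 servings → $3.41.
Cheapest feasible corner: $2.72.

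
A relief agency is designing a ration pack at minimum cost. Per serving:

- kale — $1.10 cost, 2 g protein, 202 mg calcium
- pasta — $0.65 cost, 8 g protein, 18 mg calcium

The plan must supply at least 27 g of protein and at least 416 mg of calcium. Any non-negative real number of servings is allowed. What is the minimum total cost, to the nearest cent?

$3.88

A basic optimal solution has at most two foods positive. Try each food alone and each pair with both targets met exactly.
kale only: max(27/2, 416/202) = 13.5 servings → $14.85.
pasta only: max(27/8, 416/18) = 23.11 servings → $15.02.
kale + pasta with both tight: 1.799 servings and 2.925 servings → $3.88.
So the least-cost plan costs $3.88.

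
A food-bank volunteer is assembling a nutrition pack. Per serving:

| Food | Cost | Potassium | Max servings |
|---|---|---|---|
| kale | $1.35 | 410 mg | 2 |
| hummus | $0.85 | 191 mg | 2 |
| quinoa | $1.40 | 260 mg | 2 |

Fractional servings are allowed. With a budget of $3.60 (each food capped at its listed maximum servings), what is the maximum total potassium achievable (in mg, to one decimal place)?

Potassium per dollar: kale 303.7, hummus 224.7, quinoa 185.7.
Take 2 servings of kale: spends $2.70, +820.0 mg potassium (running total 820.0 mg).
Take 1.059 servings of hummus: spends $0.90, +202.2 mg potassium (running total 1022.2 mg).
Greedy by best ratio exhausts the cost allowance optimally: 1022.2 mg.

1022.2 mg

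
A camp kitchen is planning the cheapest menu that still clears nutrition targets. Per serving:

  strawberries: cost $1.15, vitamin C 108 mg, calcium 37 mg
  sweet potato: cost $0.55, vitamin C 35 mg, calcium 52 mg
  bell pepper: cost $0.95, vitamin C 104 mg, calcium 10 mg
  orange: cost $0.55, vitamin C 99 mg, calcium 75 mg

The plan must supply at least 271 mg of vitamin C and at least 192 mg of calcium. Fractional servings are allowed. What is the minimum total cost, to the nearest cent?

$1.51

With two linear requirements the optimum uses one or two foods; enumerate the corners.
strawberries only: max(271/108, 192/37) = 5.189 servings → $5.97.
sweet potato only: max(271/35, 192/52) = 7.743 servings → $4.26.
bell pepper only: max(271/104, 192/10) = 19.2 servings → $18.24.
orange only: max(271/99, 192/75) = 2.737 servings → $1.51.
strawberries + sweet potato with both tight: 1.706 servings and 2.478 servings → $3.33.
strawberries + bell pepper with both targets exact would need a negative amount; discard.
strawberries + orange with both tight: 0.2968 servings and 2.414 servings → $1.67.
sweet potato + bell pepper with both tight: 3.412 servings and 1.457 servings → $3.26.
sweet potato + orange: intersection lies outside the first quadrant.
bell pepper + orange with both tight: 0.1934 servings and 2.534 servings → $1.58.
So the least-cost plan costs $1.51.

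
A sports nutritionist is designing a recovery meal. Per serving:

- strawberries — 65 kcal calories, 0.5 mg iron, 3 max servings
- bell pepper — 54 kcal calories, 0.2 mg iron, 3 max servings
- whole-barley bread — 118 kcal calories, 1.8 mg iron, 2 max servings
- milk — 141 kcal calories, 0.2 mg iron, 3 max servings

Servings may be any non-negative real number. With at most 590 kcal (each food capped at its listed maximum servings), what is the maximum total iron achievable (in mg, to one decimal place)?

Iron per kcal: whole-barley bread 0.01525, strawberries 0.007692, bell pepper 0.003704, milk 0.001418.
Take 2 servings of whole-barley bread: uses 236 kcal, +3.6 mg iron (running total 3.6 mg).
Take 3 servings of strawberries: uses 195 kcal, +1.5 mg iron (running total 5.1 mg).
Take 2.944 servings of bell pepper: uses 159 kcal, +0.6 mg iron (running total 5.7 mg).
Filling greedily by iron-per-kcal is optimal for one linear limit, giving 5.7 mg.

5.7 mg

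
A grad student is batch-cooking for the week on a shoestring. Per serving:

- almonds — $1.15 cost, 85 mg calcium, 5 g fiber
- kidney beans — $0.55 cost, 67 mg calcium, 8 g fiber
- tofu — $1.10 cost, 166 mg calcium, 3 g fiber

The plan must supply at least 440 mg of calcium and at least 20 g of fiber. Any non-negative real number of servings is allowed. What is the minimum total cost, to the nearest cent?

For a min-cost LP with two ≥-constraints, a basic feasible solution has at most two positive variables.
almonds only: max(440/85, 20/5) = 5.176 servings → $5.95.
kidney beans only: max(440/67, 20/8) = 6.567 servings → $3.61.
tofu only: max(440/166, 20/3) = 6.667 servings → $7.33.
almonds + kidney beans with both targets exact would need a negative amount; discard.
almonds + tofu with both tight: 3.478 servings and 0.8696 servings → $4.96.
kidney beans + tofu with both tight: 1.775 servings and 1.934 servings → $3.10.
Cheapest feasible corner: $3.10.

$3.10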